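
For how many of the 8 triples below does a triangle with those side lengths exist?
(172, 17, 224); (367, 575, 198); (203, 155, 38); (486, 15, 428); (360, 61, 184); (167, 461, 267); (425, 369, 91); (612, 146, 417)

1

(17,172,224): 17+172 ≤ 224 → not valid
(198,367,575): 198+367 ≤ 575 → not valid
(38,155,203): 38+155 ≤ 203 → not valid
(15,428,486): 15+428 ≤ 486 → not valid
(61,184,360): 61+184 ≤ 360 → not valid
(167,267,461): 167+267 ≤ 461 → not valid
(91,369,425): 91+369 > 425 → valid
(146,417,612): 146+417 ≤ 612 → not valid
1 of the 8 triples forms a triangle.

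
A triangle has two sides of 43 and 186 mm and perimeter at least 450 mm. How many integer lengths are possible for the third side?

Triangle inequality: 143 < x < 229. Perimeter ≥ 450 gives x ≥ 450 − 43 − 186 = 221.
So 221 ≤ x < 229; integers 221 through 228: 8 values.

8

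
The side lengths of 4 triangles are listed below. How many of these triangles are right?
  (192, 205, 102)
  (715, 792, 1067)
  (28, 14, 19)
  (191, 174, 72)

1

(192,205,102): 102²+192² = 47268 > 42025 = 205² → acute
(715,792,1067): 715²+792² = 1138489 = 1067² → right
(28,14,19): 14²+19² = 557 < 784 = 28² → obtuse
(191,174,72): 72²+174² = 35460 < 36481 = 191² → obtuse
1 of the 4 is right.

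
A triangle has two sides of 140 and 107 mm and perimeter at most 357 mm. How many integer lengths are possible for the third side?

Triangle inequality: 33 < x < 247. Perimeter ≤ 357 gives x ≤ 357 − 140 − 107 = 110.
So 33 < x ≤ 110; integers 34 through 110: 77 values.

77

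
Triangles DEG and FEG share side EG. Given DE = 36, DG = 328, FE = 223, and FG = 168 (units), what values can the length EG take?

From triangle DEG: |36 − 328| < EG < 36 + 328, i.e. 292 < EG < 364.
From triangle FEG: 55 < EG < 391.
Both must hold, so EG lies in the intersection.

292 < EG < 364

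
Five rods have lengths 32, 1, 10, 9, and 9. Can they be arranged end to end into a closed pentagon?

For a pentagon, each side must be shorter than the sum of the others.
Here the longest side is 32, but the remaining 4 sides sum to only 29.

No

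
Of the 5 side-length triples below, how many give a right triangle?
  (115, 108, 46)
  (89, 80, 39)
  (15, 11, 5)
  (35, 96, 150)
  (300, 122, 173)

1

(115,108,46): 46²+108² = 13780 > 13225 = 115² → acute
(89,80,39): 39²+80² = 7921 = 89² → right
(15,11,5): 5²+11² = 146 < 225 = 15² → obtuse
(35,96,150): 35+96 ≤ 150, not a triangle
(300,122,173): 122+173 ≤ 300, not a triangle
1 of the 5 is right.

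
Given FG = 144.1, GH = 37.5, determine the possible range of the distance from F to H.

By the triangle inequality, |144.1 − 37.5| ≤ FH ≤ 144.1 + 37.5.

106.6 ≤ FH ≤ 181.6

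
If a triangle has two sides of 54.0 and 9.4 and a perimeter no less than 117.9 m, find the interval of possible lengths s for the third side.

Triangle inequality alone gives 44.6 < s < 63.4.
The perimeter condition gives s ≥ 117.9 − 54.0 − 9.4 = 54.5.
Intersecting the two: 54.5 ≤ s < 63.4.

54.5 ≤ s < 63.4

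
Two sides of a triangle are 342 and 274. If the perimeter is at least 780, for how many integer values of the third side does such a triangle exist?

452

Triangle inequality: 68 < x < 616. Perimeter ≥ 780 gives x ≥ 780 − 342 − 274 = 164.
So 164 ≤ x < 616; integers 164 through 615: 452 values.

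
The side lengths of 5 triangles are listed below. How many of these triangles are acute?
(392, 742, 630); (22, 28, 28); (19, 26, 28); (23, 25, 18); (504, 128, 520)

3

(392,742,630): 392²+630² = 550564 = 742² → right
(22,28,28): 22²+28² = 1268 > 784 = 28² → acute
(19,26,28): 19²+26² = 1037 > 784 = 28² → acute
(23,25,18): 18²+23² = 853 > 625 = 25² → acute
(504,128,520): 128²+504² = 270400 = 520² → right
3 of the 5 are acute.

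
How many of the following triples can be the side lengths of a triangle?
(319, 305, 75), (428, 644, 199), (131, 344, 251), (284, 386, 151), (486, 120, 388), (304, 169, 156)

5

(75,305,319): 75+305 > 319 → valid
(199,428,644): 199+428 ≤ 644 → not valid
(131,251,344): 131+251 > 344 → valid
(151,284,386): 151+284 > 386 → valid
(120,388,486): 120+388 > 486 → valid
(156,169,304): 156+169 > 304 → valid
5 of the 6 triples form a triangle.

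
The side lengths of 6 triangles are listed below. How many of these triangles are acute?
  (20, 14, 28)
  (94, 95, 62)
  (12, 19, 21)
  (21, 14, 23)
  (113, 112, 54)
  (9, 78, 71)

4

(20,14,28): 14²+20² = 596 < 784 = 28² → obtuse
(94,95,62): 62²+94² = 12680 > 9025 = 95² → acute
(12,19,21): 12²+19² = 505 > 441 = 21² → acute
(21,14,23): 14²+21² = 637 > 529 = 23² → acute
(113,112,54): 54²+112² = 15460 > 12769 = 113² → acute
(9,78,71): 9²+71² = 5122 < 6084 = 78² → obtuse
4 of the 6 are acute.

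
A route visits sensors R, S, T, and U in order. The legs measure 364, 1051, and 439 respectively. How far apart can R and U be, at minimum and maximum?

The maximum is all hops collinear in one direction: 364 + 1051 + 439 = 1854.
The longest hop is 1051; the others sum to 803. Folding the others back against it leaves at least 1051 − 803 = 248.

248 ≤ RU ≤ 1854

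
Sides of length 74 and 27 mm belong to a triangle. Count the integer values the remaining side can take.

53

The third side lies in the open interval (47, 101).
Integers from 48 to 100 inclusive: 100 − 48 + 1 = 53.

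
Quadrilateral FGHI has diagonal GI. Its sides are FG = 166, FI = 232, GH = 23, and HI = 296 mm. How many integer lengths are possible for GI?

45

From triangle FGI: 66 < GI < 398.
From triangle HGI: 273 < GI < 319.
Intersection: 273 < GI < 319, so integers 274 through 318: 45 values.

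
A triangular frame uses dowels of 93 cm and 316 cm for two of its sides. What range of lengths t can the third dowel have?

223 < t < 409

By the triangle inequality, t must be less than 93 + 316 = 409 and greater than |93 − 316| = 223.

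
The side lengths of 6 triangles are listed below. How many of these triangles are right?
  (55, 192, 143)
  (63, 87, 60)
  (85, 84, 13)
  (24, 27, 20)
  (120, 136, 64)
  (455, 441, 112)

4

(55,192,143): 55²+143² = 23474 < 36864 = 192² → obtuse
(63,87,60): 60²+63² = 7569 = 87² → right
(85,84,13): 13²+84² = 7225 = 85² → right
(24,27,20): 20²+24² = 976 > 729 = 27² → acute
(120,136,64): 64²+120² = 18496 = 136² → right
(455,441,112): 112²+441² = 207025 = 455² → right
4 of the 6 are right.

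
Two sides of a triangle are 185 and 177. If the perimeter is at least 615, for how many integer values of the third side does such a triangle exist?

109

Triangle inequality: 8 < x < 362. Perimeter ≥ 615 gives x ≥ 615 − 185 − 177 = 253.
So 253 ≤ x < 362; integers 253 through 361: 109 values.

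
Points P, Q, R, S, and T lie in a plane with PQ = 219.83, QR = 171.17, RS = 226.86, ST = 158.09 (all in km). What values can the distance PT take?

0 ≤ PT ≤ 775.95 km

The maximum is all hops collinear in one direction: 219.83 + 171.17 + 226.86 + 158.09 = 775.95.
The longest hop is 226.86; the others sum to 549.09. Since 226.86 ≤ 549.09, the path can fold back on itself completely, so the minimum distance is 0.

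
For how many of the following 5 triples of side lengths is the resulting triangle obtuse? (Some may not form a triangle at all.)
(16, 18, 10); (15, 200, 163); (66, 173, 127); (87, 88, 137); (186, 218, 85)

3

(16,18,10): 10²+16² = 356 > 324 = 18² → acute
(15,200,163): 15+163 ≤ 200, not a triangle
(66,173,127): 66²+127² = 20485 < 29929 = 173² → obtuse
(87,88,137): 87²+88² = 15313 < 18769 = 137² → obtuse
(186,218,85): 85²+186² = 41821 < 47524 = 218² → obtuse
3 of the 5 are obtuse.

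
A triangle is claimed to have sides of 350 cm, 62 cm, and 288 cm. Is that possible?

No

The two shorter sides sum to 350, exactly equal to the longest side 350.
That gives only a degenerate (flat) triangle — the inequality must be strict.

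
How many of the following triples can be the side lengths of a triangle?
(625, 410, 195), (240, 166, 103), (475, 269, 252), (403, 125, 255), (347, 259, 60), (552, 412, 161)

(195,410,625): 195+410 ≤ 625 → not valid
(103,166,240): 103+166 > 240 → valid
(252,269,475): 252+269 > 475 → valid
(125,255,403): 125+255 ≤ 403 → not valid
(60,259,347): 60+259 ≤ 347 → not valid
(161,412,552): 161+412 > 552 → valid
3 of the 6 triples form a triangle.

3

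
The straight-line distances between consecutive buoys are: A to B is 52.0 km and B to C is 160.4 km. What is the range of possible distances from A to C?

108.4 ≤ AC ≤ 212.4 km

By the triangle inequality, |52.0 − 160.4| ≤ AC ≤ 52.0 + 160.4.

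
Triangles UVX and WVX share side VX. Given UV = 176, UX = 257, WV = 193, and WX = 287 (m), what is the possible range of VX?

From triangle UVX: |176 − 257| < VX < 176 + 257, i.e. 81 < VX < 433.
From triangle WVX: 94 < VX < 480.
Both must hold, so VX lies in the intersection.

94 < VX < 433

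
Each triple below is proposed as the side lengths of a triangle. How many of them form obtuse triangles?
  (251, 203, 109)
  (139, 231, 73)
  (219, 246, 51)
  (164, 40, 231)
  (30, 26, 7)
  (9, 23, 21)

4

(251,203,109): 109²+203² = 53090 < 63001 = 251² → obtuse
(139,231,73): 73+139 ≤ 231, not a triangle
(219,246,51): 51²+219² = 50562 < 60516 = 246² → obtuse
(164,40,231): 40+164 ≤ 231, not a triangle
(30,26,7): 7²+26² = 725 < 900 = 30² → obtuse
(9,23,21): 9²+21² = 522 < 529 = 23² → obtuse
4 of the 6 are obtuse.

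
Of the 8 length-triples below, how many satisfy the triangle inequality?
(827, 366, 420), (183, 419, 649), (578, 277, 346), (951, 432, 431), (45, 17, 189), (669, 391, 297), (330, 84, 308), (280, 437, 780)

(366,420,827): 366+420 ≤ 827 → not valid
(183,419,649): 183+419 ≤ 649 → not valid
(277,346,578): 277+346 > 578 → valid
(431,432,951): 431+432 ≤ 951 → not valid
(17,45,189): 17+45 ≤ 189 → not valid
(297,391,669): 297+391 > 669 → valid
(84,308,330): 84+308 > 330 → valid
(280,437,780): 280+437 ≤ 780 → not valid
3 of the 8 triples form a triangle.

3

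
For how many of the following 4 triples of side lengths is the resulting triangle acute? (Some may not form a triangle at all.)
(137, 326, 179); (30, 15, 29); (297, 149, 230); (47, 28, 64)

1

(137,326,179): 137+179 ≤ 326, not a triangle
(30,15,29): 15²+29² = 1066 > 900 = 30² → acute
(297,149,230): 149²+230² = 75101 < 88209 = 297² → obtuse
(47,28,64): 28²+47² = 2993 < 4096 = 64² → obtuse
1 of the 4 is acute.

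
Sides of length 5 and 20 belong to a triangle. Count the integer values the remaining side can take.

9

The third side lies in the open interval (15, 25).
Integers from 16 to 24 inclusive: 24 − 16 + 1 = 9.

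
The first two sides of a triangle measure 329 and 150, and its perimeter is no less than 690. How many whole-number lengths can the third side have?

268

Triangle inequality: 179 < x < 479. Perimeter ≥ 690 gives x ≥ 690 − 329 − 150 = 211.
So 211 ≤ x < 479; integers 211 through 478: 268 values.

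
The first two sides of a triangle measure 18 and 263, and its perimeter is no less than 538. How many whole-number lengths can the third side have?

24

Triangle inequality: 245 < x < 281. Perimeter ≥ 538 gives x ≥ 538 − 18 − 263 = 257.
So 257 ≤ x < 281; integers 257 through 280: 24 values.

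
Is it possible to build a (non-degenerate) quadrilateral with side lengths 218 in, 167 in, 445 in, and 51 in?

No

For a quadrilateral, each side must be shorter than the sum of the others.
Here the longest side is 445, but the remaining 3 sides sum to only 436.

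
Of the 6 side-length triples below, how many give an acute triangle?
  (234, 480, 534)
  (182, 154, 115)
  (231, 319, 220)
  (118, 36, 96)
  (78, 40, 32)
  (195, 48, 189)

(234,480,534): 234²+480² = 285156 = 534² → right
(182,154,115): 115²+154² = 36941 > 33124 = 182² → acute
(231,319,220): 220²+231² = 101761 = 319² → right
(118,36,96): 36²+96² = 10512 < 13924 = 118² → obtuse
(78,40,32): 32+40 ≤ 78, not a triangle
(195,48,189): 48²+189² = 38025 = 195² → right
1 of the 6 is acute.

1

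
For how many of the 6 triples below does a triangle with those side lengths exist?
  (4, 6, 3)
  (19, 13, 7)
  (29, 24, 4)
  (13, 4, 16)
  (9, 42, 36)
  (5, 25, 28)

(3,4,6): 3+4 > 6 → valid
(7,13,19): 7+13 > 19 → valid
(4,24,29): 4+24 ≤ 29 → not valid
(4,13,16): 4+13 > 16 → valid
(9,36,42): 9+36 > 42 → valid
(5,25,28): 5+25 > 28 → valid
5 of the 6 triples form a triangle.

5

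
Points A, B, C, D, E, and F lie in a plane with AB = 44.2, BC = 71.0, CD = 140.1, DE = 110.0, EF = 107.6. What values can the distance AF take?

0 ≤ AF ≤ 472.9

The maximum is all hops collinear in one direction: 44.2 + 71.0 + 140.1 + 110.0 + 107.6 = 472.9.
The longest hop is 140.1; the others sum to 332.8. Since 140.1 ≤ 332.8, the path can fold back on itself completely, so the minimum distance is 0.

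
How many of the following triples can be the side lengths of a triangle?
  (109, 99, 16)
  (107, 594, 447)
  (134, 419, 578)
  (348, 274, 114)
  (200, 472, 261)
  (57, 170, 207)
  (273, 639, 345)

3

(16,99,109): 16+99 > 109 → valid
(107,447,594): 107+447 ≤ 594 → not valid
(134,419,578): 134+419 ≤ 578 → not valid
(114,274,348): 114+274 > 348 → valid
(200,261,472): 200+261 ≤ 472 → not valid
(57,170,207): 57+170 > 207 → valid
(273,345,639): 273+345 ≤ 639 → not valid
3 of the 7 triples form a triangle.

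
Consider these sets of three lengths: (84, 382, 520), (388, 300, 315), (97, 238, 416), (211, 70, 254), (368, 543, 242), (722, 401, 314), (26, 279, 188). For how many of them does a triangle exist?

3

(84,382,520): 84+382 ≤ 520 → not valid
(300,315,388): 300+315 > 388 → valid
(97,238,416): 97+238 ≤ 416 → not valid
(70,211,254): 70+211 > 254 → valid
(242,368,543): 242+368 > 543 → valid
(314,401,722): 314+401 ≤ 722 → not valid
(26,188,279): 26+188 ≤ 279 → not valid
3 of the 7 triples form a triangle.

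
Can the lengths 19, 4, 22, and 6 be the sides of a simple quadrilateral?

A quadrilateral exists iff every side is shorter than the sum of the others — equivalently, the longest side is less than the sum of the rest.
Longest side 22 < 29 (sum of the remaining 3), so yes.

Yes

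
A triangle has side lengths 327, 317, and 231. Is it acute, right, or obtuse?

acute

Compare the square of the longest side to the sum of squares of the other two: 231² + 317² = 153850 > 106929 = 327².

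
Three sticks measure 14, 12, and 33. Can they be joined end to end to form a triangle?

No

The longest side is 33, but the other two sum to only 26.
26 < 33, so the triangle inequality fails.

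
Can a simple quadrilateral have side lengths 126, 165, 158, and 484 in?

No

For a quadrilateral, each side must be shorter than the sum of the others.
Here the longest side is 484, but the remaining 3 sides sum to only 449.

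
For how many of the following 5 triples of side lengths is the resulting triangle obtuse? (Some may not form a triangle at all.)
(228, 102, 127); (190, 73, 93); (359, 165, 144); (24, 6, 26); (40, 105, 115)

(228,102,127): 102²+127² = 26533 < 51984 = 228² → obtuse
(190,73,93): 73+93 ≤ 190, not a triangle
(359,165,144): 144+165 ≤ 359, not a triangle
(24,6,26): 6²+24² = 612 < 676 = 26² → obtuse
(40,105,115): 40²+105² = 12625 < 13225 = 115² → obtuse
3 of the 5 are obtuse.

3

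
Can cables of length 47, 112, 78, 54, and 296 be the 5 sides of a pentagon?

For a pentagon, each side must be shorter than the sum of the others.
Here the longest side is 296, but the remaining 4 sides sum to only 291.

No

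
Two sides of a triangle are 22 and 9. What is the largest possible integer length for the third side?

The third side must be strictly less than 22 + 9 = 31.
The largest integer below 31 is 30.

30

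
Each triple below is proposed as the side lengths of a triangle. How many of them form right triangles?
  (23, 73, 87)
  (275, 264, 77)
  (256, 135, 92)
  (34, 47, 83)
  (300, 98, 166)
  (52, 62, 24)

1

(23,73,87): 23²+73² = 5858 < 7569 = 87² → obtuse
(275,264,77): 77²+264² = 75625 = 275² → right
(256,135,92): 92+135 ≤ 256, not a triangle
(34,47,83): 34+47 ≤ 83, not a triangle
(300,98,166): 98+166 ≤ 300, not a triangle
(52,62,24): 24²+52² = 3280 < 3844 = 62² → obtuse
1 of the 6 is right.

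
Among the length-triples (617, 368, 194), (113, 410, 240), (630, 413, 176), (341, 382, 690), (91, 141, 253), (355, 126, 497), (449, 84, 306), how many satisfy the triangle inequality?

1

(194,368,617): 194+368 ≤ 617 → not valid
(113,240,410): 113+240 ≤ 410 → not valid
(176,413,630): 176+413 ≤ 630 → not valid
(341,382,690): 341+382 > 690 → valid
(91,141,253): 91+141 ≤ 253 → not valid
(126,355,497): 126+355 ≤ 497 → not valid
(84,306,449): 84+306 ≤ 449 → not valid
1 of the 7 triples forms a triangle.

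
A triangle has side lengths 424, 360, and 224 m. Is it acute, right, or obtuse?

right

Compare the square of the longest side to the sum of squares of the other two: 224² + 360² = 179776 = 424².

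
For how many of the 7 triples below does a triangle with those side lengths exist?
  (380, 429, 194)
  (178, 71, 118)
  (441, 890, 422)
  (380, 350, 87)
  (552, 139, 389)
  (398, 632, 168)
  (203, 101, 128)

4

(194,380,429): 194+380 > 429 → valid
(71,118,178): 71+118 > 178 → valid
(422,441,890): 422+441 ≤ 890 → not valid
(87,350,380): 87+350 > 380 → valid
(139,389,552): 139+389 ≤ 552 → not valid
(168,398,632): 168+398 ≤ 632 → not valid
(101,128,203): 101+128 > 203 → valid
4 of the 7 triples form a triangle.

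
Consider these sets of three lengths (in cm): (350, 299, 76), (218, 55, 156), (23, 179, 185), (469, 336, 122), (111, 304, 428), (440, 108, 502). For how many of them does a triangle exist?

(76,299,350): 76+299 > 350 → valid
(55,156,218): 55+156 ≤ 218 → not valid
(23,179,185): 23+179 > 185 → valid
(122,336,469): 122+336 ≤ 469 → not valid
(111,304,428): 111+304 ≤ 428 → not valid
(108,440,502): 108+440 > 502 → valid
3 of the 6 triples form a triangle.

3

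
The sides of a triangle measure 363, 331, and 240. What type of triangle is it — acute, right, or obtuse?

acute

Compare the square of the longest side to the sum of squares of the other two: 240² + 331² = 167161 > 131769 = 363².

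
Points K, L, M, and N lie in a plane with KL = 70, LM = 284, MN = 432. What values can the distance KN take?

78 ≤ KN ≤ 786

The maximum is all hops collinear in one direction: 70 + 284 + 432 = 786.
The longest hop is 432; the others sum to 354. Folding the others back against it leaves at least 432 − 354 = 78.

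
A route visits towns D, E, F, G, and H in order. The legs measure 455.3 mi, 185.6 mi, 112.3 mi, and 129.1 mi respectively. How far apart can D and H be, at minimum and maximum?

28.3 ≤ DH ≤ 882.3 mi

The maximum is all hops collinear in one direction: 455.3 + 185.6 + 112.3 + 129.1 = 882.3.
The longest hop is 455.3; the others sum to 427.0. Folding the others back against it leaves at least 455.3 − 427.0 = 28.3.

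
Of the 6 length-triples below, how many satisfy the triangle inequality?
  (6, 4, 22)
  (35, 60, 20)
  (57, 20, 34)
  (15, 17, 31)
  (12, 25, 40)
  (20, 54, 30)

(4,6,22): 4+6 ≤ 22 → not valid
(20,35,60): 20+35 ≤ 60 → not valid
(20,34,57): 20+34 ≤ 57 → not valid
(15,17,31): 15+17 > 31 → valid
(12,25,40): 12+25 ≤ 40 → not valid
(20,30,54): 20+30 ≤ 54 → not valid
1 of the 6 triples forms a triangle.

1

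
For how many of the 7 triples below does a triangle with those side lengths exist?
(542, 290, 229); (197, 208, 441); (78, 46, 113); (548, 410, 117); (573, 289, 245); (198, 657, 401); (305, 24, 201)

1

(229,290,542): 229+290 ≤ 542 → not valid
(197,208,441): 197+208 ≤ 441 → not valid
(46,78,113): 46+78 > 113 → valid
(117,410,548): 117+410 ≤ 548 → not valid
(245,289,573): 245+289 ≤ 573 → not valid
(198,401,657): 198+401 ≤ 657 → not valid
(24,201,305): 24+201 ≤ 305 → not valid
1 of the 7 triples forms a triangle.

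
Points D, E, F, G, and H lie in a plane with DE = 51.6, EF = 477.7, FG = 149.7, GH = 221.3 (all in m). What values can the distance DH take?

The maximum is all hops collinear in one direction: 51.6 + 477.7 + 149.7 + 221.3 = 900.3.
The longest hop is 477.7; the others sum to 422.6. Folding the others back against it leaves at least 477.7 − 422.6 = 55.1.

55.1 ≤ DH ≤ 900.3 m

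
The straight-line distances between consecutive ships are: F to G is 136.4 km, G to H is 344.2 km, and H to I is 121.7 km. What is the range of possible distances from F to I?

The maximum is all hops collinear in one direction: 136.4 + 344.2 + 121.7 = 602.3.
The longest hop is 344.2; the others sum to 258.1. Folding the others back against it leaves at least 344.2 − 258.1 = 86.1.

86.1 ≤ FI ≤ 602.3 km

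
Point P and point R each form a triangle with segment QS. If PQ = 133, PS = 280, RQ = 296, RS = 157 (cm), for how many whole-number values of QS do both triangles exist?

From triangle PQS: 147 < QS < 413.
From triangle RQS: 139 < QS < 453.
Intersection: 147 < QS < 413, so integers 148 through 412: 265 values.

265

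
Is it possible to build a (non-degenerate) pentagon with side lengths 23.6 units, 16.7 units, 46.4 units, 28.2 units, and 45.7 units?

Yes

A pentagon exists iff every side is shorter than the sum of the others — equivalently, the longest side is less than the sum of the rest.
Longest side 46.4 < 114.2 (sum of the remaining 4), so yes.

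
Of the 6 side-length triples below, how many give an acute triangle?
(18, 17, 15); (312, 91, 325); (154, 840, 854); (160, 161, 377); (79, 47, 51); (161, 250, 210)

(18,17,15): 15²+17² = 514 > 324 = 18² → acute
(312,91,325): 91²+312² = 105625 = 325² → right
(154,840,854): 154²+840² = 729316 = 854² → right
(160,161,377): 160+161 ≤ 377, not a triangle
(79,47,51): 47²+51² = 4810 < 6241 = 79² → obtuse
(161,250,210): 161²+210² = 70021 > 62500 = 250² → acute
2 of the 6 are acute.

2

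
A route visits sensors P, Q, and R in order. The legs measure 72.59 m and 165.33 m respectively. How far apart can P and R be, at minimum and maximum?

By the triangle inequality, |72.59 − 165.33| ≤ PR ≤ 72.59 + 165.33.

92.74 ≤ PR ≤ 237.92 m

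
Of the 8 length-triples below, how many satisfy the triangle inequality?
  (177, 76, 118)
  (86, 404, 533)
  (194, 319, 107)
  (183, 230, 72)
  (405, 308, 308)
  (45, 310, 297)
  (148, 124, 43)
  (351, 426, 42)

(76,118,177): 76+118 > 177 → valid
(86,404,533): 86+404 ≤ 533 → not valid
(107,194,319): 107+194 ≤ 319 → not valid
(72,183,230): 72+183 > 230 → valid
(308,308,405): 308+308 > 405 → valid
(45,297,310): 45+297 > 310 → valid
(43,124,148): 43+124 > 148 → valid
(42,351,426): 42+351 ≤ 426 → not valid
5 of the 8 triples form a triangle.

5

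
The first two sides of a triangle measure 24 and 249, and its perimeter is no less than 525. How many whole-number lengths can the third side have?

Triangle inequality: 225 < x < 273. Perimeter ≥ 525 gives x ≥ 525 − 24 − 249 = 252.
So 252 ≤ x < 273; integers 252 through 272: 21 values.

21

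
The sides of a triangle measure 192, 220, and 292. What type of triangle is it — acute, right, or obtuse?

right

Compare the square of the longest side to the sum of squares of the other two: 192² + 220² = 85264 = 292².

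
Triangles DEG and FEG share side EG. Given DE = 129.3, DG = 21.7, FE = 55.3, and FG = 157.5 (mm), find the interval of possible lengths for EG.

From triangle DEG: |129.3 − 21.7| < EG < 129.3 + 21.7, i.e. 107.6 < EG < 151.0.
From triangle FEG: 102.2 < EG < 212.8.
Both must hold, so EG lies in the intersection.

107.6 < EG < 151.0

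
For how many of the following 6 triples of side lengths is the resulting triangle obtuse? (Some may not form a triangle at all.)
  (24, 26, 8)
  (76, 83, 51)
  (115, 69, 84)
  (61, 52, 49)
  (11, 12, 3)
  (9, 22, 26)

4

(24,26,8): 8²+24² = 640 < 676 = 26² → obtuse
(76,83,51): 51²+76² = 8377 > 6889 = 83² → acute
(115,69,84): 69²+84² = 11817 < 13225 = 115² → obtuse
(61,52,49): 49²+52² = 5105 > 3721 = 61² → acute
(11,12,3): 3²+11² = 130 < 144 = 12² → obtuse
(9,22,26): 9²+22² = 565 < 676 = 26² → obtuse
4 of the 6 are obtuse.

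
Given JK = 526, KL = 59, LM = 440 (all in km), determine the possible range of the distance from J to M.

The maximum is all hops collinear in one direction: 526 + 59 + 440 = 1025.
The longest hop is 526; the others sum to 499. Folding the others back against it leaves at least 526 − 499 = 27.

27 ≤ JM ≤ 1025 km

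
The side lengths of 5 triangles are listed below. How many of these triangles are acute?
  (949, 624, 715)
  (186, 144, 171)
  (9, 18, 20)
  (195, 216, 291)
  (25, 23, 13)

(949,624,715): 624²+715² = 900601 = 949² → right
(186,144,171): 144²+171² = 49977 > 34596 = 186² → acute
(9,18,20): 9²+18² = 405 > 400 = 20² → acute
(195,216,291): 195²+216² = 84681 = 291² → right
(25,23,13): 13²+23² = 698 > 625 = 25² → acute
3 of the 5 are acute.

3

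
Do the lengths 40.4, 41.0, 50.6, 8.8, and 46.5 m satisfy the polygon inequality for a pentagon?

Yes

A pentagon exists iff every side is shorter than the sum of the others — equivalently, the longest side is less than the sum of the rest.
Longest side 50.6 < 136.7 (sum of the remaining 4), so yes.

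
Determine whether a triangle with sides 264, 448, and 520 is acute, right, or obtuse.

Compare the square of the longest side to the sum of squares of the other two: 264² + 448² = 270400 = 520².

right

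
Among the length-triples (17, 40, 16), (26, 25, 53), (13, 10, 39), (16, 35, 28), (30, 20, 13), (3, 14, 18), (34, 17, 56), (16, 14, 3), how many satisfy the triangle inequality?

(16,17,40): 16+17 ≤ 40 → not valid
(25,26,53): 25+26 ≤ 53 → not valid
(10,13,39): 10+13 ≤ 39 → not valid
(16,28,35): 16+28 > 35 → valid
(13,20,30): 13+20 > 30 → valid
(3,14,18): 3+14 ≤ 18 → not valid
(17,34,56): 17+34 ≤ 56 → not valid
(3,14,16): 3+14 > 16 → valid
3 of the 8 triples form a triangle.

3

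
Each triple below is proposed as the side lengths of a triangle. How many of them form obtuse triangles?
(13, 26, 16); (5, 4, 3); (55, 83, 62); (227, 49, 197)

3

(13,26,16): 13²+16² = 425 < 676 = 26² → obtuse
(5,4,3): 3²+4² = 25 = 5² → right
(55,83,62): 55²+62² = 6869 < 6889 = 83² → obtuse
(227,49,197): 49²+197² = 41210 < 51529 = 227² → obtuse
3 of the 4 are obtuse.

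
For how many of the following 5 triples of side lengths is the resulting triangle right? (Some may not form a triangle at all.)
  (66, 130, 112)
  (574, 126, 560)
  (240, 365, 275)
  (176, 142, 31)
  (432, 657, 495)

(66,130,112): 66²+112² = 16900 = 130² → right
(574,126,560): 126²+560² = 329476 = 574² → right
(240,365,275): 240²+275² = 133225 = 365² → right
(176,142,31): 31+142 ≤ 176, not a triangle
(432,657,495): 432²+495² = 431649 = 657² → right
4 of the 5 are right.

4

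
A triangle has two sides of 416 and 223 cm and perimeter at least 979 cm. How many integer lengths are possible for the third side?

299

Triangle inequality: 193 < x < 639. Perimeter ≥ 979 gives x ≥ 979 − 416 − 223 = 340.
So 340 ≤ x < 639; integers 340 through 638: 299 values.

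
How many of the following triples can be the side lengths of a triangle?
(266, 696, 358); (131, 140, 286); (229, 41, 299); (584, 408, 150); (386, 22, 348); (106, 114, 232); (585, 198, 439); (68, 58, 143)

(266,358,696): 266+358 ≤ 696 → not valid
(131,140,286): 131+140 ≤ 286 → not valid
(41,229,299): 41+229 ≤ 299 → not valid
(150,408,584): 150+408 ≤ 584 → not valid
(22,348,386): 22+348 ≤ 386 → not valid
(106,114,232): 106+114 ≤ 232 → not valid
(198,439,585): 198+439 > 585 → valid
(58,68,143): 58+68 ≤ 143 → not valid
1 of the 8 triples forms a triangle.

1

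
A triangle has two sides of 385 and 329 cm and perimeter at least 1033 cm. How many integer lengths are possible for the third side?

Triangle inequality: 56 < x < 714. Perimeter ≥ 1033 gives x ≥ 1033 − 385 − 329 = 319.
So 319 ≤ x < 714; integers 319 through 713: 395 values.

395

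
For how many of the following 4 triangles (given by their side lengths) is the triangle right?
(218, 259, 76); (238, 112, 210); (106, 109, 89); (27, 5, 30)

1

(218,259,76): 76²+218² = 53300 < 67081 = 259² → obtuse
(238,112,210): 112²+210² = 56644 = 238² → right
(106,109,89): 89²+106² = 19157 > 11881 = 109² → acute
(27,5,30): 5²+27² = 754 < 900 = 30² → obtuse
1 of the 4 is right.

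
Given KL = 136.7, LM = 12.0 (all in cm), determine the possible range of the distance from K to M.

By the triangle inequality, |136.7 − 12.0| ≤ KM ≤ 136.7 + 12.0.

124.7 ≤ KM ≤ 148.7 cm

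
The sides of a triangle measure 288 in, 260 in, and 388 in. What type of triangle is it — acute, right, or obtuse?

right

Compare the square of the longest side to the sum of squares of the other two: 260² + 288² = 150544 = 388².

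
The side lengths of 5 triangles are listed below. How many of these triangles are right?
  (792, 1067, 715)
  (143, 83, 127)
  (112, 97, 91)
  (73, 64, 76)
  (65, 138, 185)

1

(792,1067,715): 715²+792² = 1138489 = 1067² → right
(143,83,127): 83²+127² = 23018 > 20449 = 143² → acute
(112,97,91): 91²+97² = 17690 > 12544 = 112² → acute
(73,64,76): 64²+73² = 9425 > 5776 = 76² → acute
(65,138,185): 65²+138² = 23269 < 34225 = 185² → obtuse
1 of the 5 is right.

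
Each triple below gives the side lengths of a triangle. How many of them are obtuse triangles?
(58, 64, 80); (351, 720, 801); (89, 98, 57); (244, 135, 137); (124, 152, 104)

(58,64,80): 58²+64² = 7460 > 6400 = 80² → acute
(351,720,801): 351²+720² = 641601 = 801² → right
(89,98,57): 57²+89² = 11170 > 9604 = 98² → acute
(244,135,137): 135²+137² = 36994 < 59536 = 244² → obtuse
(124,152,104): 104²+124² = 26192 > 23104 = 152² → acute
1 of the 5 is obtuse.

1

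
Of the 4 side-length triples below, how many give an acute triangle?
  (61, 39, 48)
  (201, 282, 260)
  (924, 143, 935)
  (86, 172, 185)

(61,39,48): 39²+48² = 3825 > 3721 = 61² → acute
(201,282,260): 201²+260² = 108001 > 79524 = 282² → acute
(924,143,935): 143²+924² = 874225 = 935² → right
(86,172,185): 86²+172² = 36980 > 34225 = 185² → acute
3 of the 4 are acute.

3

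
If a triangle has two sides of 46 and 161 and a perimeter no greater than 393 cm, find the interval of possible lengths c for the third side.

115 < c ≤ 186 cm

Triangle inequality alone gives 115 < c < 207.
The perimeter condition gives c ≤ 393 − 46 − 161 = 186.
Intersecting the two: 115 < c ≤ 186.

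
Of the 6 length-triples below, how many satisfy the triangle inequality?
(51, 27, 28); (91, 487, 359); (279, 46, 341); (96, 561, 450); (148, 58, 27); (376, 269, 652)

1

(27,28,51): 27+28 > 51 → valid
(91,359,487): 91+359 ≤ 487 → not valid
(46,279,341): 46+279 ≤ 341 → not valid
(96,450,561): 96+450 ≤ 561 → not valid
(27,58,148): 27+58 ≤ 148 → not valid
(269,376,652): 269+376 ≤ 652 → not valid
1 of the 6 triples forms a triangle.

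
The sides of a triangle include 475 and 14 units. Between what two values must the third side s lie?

By the triangle inequality, s must be less than 475 + 14 = 489 and greater than |475 − 14| = 461.

461 < s < 489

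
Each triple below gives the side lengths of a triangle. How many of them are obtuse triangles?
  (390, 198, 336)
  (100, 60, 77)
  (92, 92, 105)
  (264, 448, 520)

(390,198,336): 198²+336² = 152100 = 390² → right
(100,60,77): 60²+77² = 9529 < 10000 = 100² → obtuse
(92,92,105): 92²+92² = 16928 > 11025 = 105² → acute
(264,448,520): 264²+448² = 270400 = 520² → right
1 of the 4 is obtuse.

1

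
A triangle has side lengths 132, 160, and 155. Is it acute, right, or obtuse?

Compare the square of the longest side to the sum of squares of the other two: 132² + 155² = 41449 > 25600 = 160².

acute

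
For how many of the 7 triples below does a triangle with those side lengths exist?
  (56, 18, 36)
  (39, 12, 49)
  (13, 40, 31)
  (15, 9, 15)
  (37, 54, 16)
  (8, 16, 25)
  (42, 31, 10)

(18,36,56): 18+36 ≤ 56 → not valid
(12,39,49): 12+39 > 49 → valid
(13,31,40): 13+31 > 40 → valid
(9,15,15): 9+15 > 15 → valid
(16,37,54): 16+37 ≤ 54 → not valid
(8,16,25): 8+16 ≤ 25 → not valid
(10,31,42): 10+31 ≤ 42 → not valid
3 of the 7 triples form a triangle.

3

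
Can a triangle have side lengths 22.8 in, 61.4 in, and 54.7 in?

Yes

The longest side is 61.4, and the other two sum to 77.5.
Since 77.5 > 61.4, the triangle inequality holds.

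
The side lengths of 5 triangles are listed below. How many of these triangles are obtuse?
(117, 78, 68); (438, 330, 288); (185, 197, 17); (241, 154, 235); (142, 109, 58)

(117,78,68): 68²+78² = 10708 < 13689 = 117² → obtuse
(438,330,288): 288²+330² = 191844 = 438² → right
(185,197,17): 17²+185² = 34514 < 38809 = 197² → obtuse
(241,154,235): 154²+235² = 78941 > 58081 = 241² → acute
(142,109,58): 58²+109² = 15245 < 20164 = 142² → obtuse
3 of the 5 are obtuse.

3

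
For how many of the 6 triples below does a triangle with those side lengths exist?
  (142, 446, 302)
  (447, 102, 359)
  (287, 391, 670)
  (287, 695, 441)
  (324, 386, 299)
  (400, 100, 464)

(142,302,446): 142+302 ≤ 446 → not valid
(102,359,447): 102+359 > 447 → valid
(287,391,670): 287+391 > 670 → valid
(287,441,695): 287+441 > 695 → valid
(299,324,386): 299+324 > 386 → valid
(100,400,464): 100+400 > 464 → valid
5 of the 6 triples form a triangle.

5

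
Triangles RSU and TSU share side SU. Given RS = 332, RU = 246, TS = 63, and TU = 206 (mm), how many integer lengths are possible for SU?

125

From triangle RSU: 86 < SU < 578.
From triangle TSU: 143 < SU < 269.
Intersection: 143 < SU < 269, so integers 144 through 268: 125 values.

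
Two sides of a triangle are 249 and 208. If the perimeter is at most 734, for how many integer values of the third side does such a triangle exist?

Triangle inequality: 41 < x < 457. Perimeter ≤ 734 gives x ≤ 734 − 249 − 208 = 277.
So 41 < x ≤ 277; integers 42 through 277: 236 values.

236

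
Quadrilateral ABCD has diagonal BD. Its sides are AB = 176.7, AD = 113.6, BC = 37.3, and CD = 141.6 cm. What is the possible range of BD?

104.3 < BD < 178.9

From triangle ABD: |176.7 − 113.6| < BD < 176.7 + 113.6, i.e. 63.1 < BD < 290.3.
From triangle CBD: 104.3 < BD < 178.9.
Both must hold, so BD lies in the intersection.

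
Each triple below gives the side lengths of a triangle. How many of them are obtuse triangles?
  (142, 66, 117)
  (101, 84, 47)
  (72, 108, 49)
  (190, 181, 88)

3

(142,66,117): 66²+117² = 18045 < 20164 = 142² → obtuse
(101,84,47): 47²+84² = 9265 < 10201 = 101² → obtuse
(72,108,49): 49²+72² = 7585 < 11664 = 108² → obtuse
(190,181,88): 88²+181² = 40505 > 36100 = 190² → acute
3 of the 4 are obtuse.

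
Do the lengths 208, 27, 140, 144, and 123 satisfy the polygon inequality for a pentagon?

A pentagon exists iff every side is shorter than the sum of the others — equivalently, the longest side is less than the sum of the rest.
Longest side 208 < 434 (sum of the remaining 4), so yes.

Yes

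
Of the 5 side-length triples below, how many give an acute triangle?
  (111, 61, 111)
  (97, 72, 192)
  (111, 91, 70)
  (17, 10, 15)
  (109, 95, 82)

(111,61,111): 61²+111² = 16042 > 12321 = 111² → acute
(97,72,192): 72+97 ≤ 192, not a triangle
(111,91,70): 70²+91² = 13181 > 12321 = 111² → acute
(17,10,15): 10²+15² = 325 > 289 = 17² → acute
(109,95,82): 82²+95² = 15749 > 11881 = 109² → acute
4 of the 5 are acute.

4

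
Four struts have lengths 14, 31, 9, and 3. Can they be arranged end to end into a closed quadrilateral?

No

For a quadrilateral, each side must be shorter than the sum of the others.
Here the longest side is 31, but the remaining 3 sides sum to only 26.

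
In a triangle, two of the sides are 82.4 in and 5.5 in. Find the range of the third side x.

By the triangle inequality, x must be less than 82.4 + 5.5 = 87.9 and greater than |82.4 − 5.5| = 76.9.

76.9 < x < 87.9 (in)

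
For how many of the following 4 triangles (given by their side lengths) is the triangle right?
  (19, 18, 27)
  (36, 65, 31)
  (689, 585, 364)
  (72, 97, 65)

2

(19,18,27): 18²+19² = 685 < 729 = 27² → obtuse
(36,65,31): 31²+36² = 2257 < 4225 = 65² → obtuse
(689,585,364): 364²+585² = 474721 = 689² → right
(72,97,65): 65²+72² = 9409 = 97² → right
2 of the 4 are right.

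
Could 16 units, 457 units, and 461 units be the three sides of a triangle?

Yes

The longest side is 461, and the other two sum to 473.
Since 473 > 461, the triangle inequality holds.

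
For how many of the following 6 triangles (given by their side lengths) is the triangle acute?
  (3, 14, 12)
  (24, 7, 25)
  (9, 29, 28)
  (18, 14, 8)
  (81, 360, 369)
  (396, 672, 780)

1

(3,14,12): 3²+12² = 153 < 196 = 14² → obtuse
(24,7,25): 7²+24² = 625 = 25² → right
(9,29,28): 9²+28² = 865 > 841 = 29² → acute
(18,14,8): 8²+14² = 260 < 324 = 18² → obtuse
(81,360,369): 81²+360² = 136161 = 369² → right
(396,672,780): 396²+672² = 608400 = 780² → right
1 of the 6 is acute.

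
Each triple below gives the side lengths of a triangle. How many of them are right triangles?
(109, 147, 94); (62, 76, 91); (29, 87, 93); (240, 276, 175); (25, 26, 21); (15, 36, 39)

1

(109,147,94): 94²+109² = 20717 < 21609 = 147² → obtuse
(62,76,91): 62²+76² = 9620 > 8281 = 91² → acute
(29,87,93): 29²+87² = 8410 < 8649 = 93² → obtuse
(240,276,175): 175²+240² = 88225 > 76176 = 276² → acute
(25,26,21): 21²+25² = 1066 > 676 = 26² → acute
(15,36,39): 15²+36² = 1521 = 39² → right
1 of the 6 is right.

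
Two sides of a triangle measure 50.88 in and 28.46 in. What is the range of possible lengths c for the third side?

22.42 < c < 79.34

By the triangle inequality, c must be less than 50.88 + 28.46 = 79.34 and greater than |50.88 − 28.46| = 22.42.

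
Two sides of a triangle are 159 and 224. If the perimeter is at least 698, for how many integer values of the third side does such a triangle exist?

68

Triangle inequality: 65 < x < 383. Perimeter ≥ 698 gives x ≥ 698 − 159 − 224 = 315.
So 315 ≤ x < 383; integers 315 through 382: 68 values.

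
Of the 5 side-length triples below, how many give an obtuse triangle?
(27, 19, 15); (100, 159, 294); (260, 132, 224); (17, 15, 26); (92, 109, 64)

2

(27,19,15): 15²+19² = 586 < 729 = 27² → obtuse
(100,159,294): 100+159 ≤ 294, not a triangle
(260,132,224): 132²+224² = 67600 = 260² → right
(17,15,26): 15²+17² = 514 < 676 = 26² → obtuse
(92,109,64): 64²+92² = 12560 > 11881 = 109² → acute
2 of the 5 are obtuse.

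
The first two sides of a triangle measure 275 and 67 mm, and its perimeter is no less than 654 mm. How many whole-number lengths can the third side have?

30

Triangle inequality: 208 < x < 342. Perimeter ≥ 654 gives x ≥ 654 − 275 − 67 = 312.
So 312 ≤ x < 342; integers 312 through 341: 30 values.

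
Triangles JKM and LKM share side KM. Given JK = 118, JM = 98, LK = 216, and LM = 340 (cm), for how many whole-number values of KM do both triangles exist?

91

From triangle JKM: 20 < KM < 216.
From triangle LKM: 124 < KM < 556.
Intersection: 124 < KM < 216, so integers 125 through 215: 91 values.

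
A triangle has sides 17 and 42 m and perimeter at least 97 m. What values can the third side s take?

Triangle inequality alone gives 25 < s < 59.
The perimeter condition gives s ≥ 97 − 17 − 42 = 38.
Intersecting the two: 38 ≤ s < 59.

38 ≤ s < 59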